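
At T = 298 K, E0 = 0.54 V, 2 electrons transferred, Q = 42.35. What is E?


E = E0 - (RT/nF) * ln(Q)
E = 0.54 - (8.314 * 298 / (2 * 96485)) * ln(42.35)
E = 0.4919 V

0.4919 V


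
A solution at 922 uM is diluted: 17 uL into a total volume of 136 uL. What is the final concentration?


C2 = C1 * V1 / V2
C2 = 922 * 17 / 136
C2 = 115.25 uM

115.25 uM


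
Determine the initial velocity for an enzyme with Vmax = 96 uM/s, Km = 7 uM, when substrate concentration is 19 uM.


v = Vmax * [S] / (Km + [S])
v = 96 * 19 / (7 + 19)
v = 70.1538 uM/s

70.1538 uM/s


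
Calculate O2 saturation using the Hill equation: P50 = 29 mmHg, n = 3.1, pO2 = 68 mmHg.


Y = pO2^n / (P50^n + pO2^n)
Y = 68^3.1 / (29^3.1 + 68^3.1)
Y = 93.35%

93.35%


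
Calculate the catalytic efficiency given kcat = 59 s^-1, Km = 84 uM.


Catalytic efficiency = kcat / Km
= 59 / 84
= 0.7024 uM^-1*s^-1

0.7024 uM^-1*s^-1


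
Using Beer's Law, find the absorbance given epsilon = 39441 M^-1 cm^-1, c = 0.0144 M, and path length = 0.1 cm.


A = epsilon * c * l
A = 39441 * 0.0144 * 0.1
A = 56.795

56.795


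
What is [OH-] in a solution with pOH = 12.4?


[OH-] = 10^(-pOH)
[OH-] = 10^(-12.4)
[OH-] = 3.981e-13 M

3.981e-13 M


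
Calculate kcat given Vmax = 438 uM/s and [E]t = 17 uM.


kcat = Vmax / [E]t
kcat = 438 / 17
kcat = 25.7647 s^-1

25.7647 s^-1


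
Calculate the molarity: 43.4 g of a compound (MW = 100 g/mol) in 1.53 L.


C = (mass / MW) / volume
C = (43.4 / 100) / 1.53
C = 0.2837 M

0.2837 M


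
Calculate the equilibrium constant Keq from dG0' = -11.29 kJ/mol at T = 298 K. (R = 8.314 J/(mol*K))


Keq = exp(-dG0 * 1000 / (R * T))
Keq = exp(-(-11.29) * 1000 / (8.314 * 298))
Keq = 95.2858

95.2858


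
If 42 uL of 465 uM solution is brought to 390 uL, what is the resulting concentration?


C2 = C1 * V1 / V2
C2 = 465 * 42 / 390
C2 = 50.0769 uM

50.0769 uM


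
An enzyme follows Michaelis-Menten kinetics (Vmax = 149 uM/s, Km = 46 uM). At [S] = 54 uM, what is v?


v = Vmax * [S] / (Km + [S])
v = 149 * 54 / (46 + 54)
v = 80.46 uM/s

80.46 uM/s


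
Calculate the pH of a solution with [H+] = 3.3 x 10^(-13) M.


pH = -log10([H+])
pH = -log10(3.3 x 10^(-13))
pH = 12.4815

12.4815


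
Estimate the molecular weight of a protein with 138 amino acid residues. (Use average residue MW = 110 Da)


MW = n_residues * 110 Da
MW = 138 * 110
MW = 15180 Da

15180 Da


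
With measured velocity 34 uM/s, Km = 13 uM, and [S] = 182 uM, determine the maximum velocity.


Vmax = v * (Km + [S]) / [S]
Vmax = 34 * (13 + 182) / 182
Vmax = 36.4286 uM/s

36.4286 uM/s


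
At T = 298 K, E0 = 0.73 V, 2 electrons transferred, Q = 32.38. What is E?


E = E0 - (RT/nF) * ln(Q)
E = 0.73 - (8.314 * 298 / (2 * 96485)) * ln(32.38)
E = 0.6854 V

0.6854 V


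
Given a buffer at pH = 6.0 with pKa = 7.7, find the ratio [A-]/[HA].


[A-]/[HA] = 10^(pH - pKa)
= 10^(6.0 - 7.7)
= 0.02

0.02


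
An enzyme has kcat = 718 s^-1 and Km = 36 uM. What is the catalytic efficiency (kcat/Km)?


Catalytic efficiency = kcat / Km
= 718 / 36
= 19.9444 uM^-1*s^-1

19.9444 uM^-1*s^-1


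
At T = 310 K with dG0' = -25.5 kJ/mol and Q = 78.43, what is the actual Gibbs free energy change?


dG = dG0' + RT * ln(Q) / 1000
dG = -25.5 + 8.314 * 310 * ln(78.43) / 1000
dG = -14.2571 kJ/mol

-14.2571 kJ/mol


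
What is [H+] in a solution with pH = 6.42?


[H+] = 10^(-pH)
[H+] = 10^(-6.42)
[H+] = 3.802e-07 M

3.802e-07 M


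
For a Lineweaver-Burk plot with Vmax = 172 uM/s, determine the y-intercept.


y-intercept = 1/Vmax
= 1/172
= 0.0058 s/uM

0.0058 s/uM


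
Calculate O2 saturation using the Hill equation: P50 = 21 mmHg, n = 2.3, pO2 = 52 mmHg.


Y = pO2^n / (P50^n + pO2^n)
Y = 52^2.3 / (21^2.3 + 52^2.3)
Y = 88.95%

88.95%


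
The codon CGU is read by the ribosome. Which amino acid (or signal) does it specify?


Standard genetic code lookup.
Codon CGU -> Arg

Arg


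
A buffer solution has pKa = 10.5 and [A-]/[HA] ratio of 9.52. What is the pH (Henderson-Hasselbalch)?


pH = pKa + log10([A-]/[HA])
pH = 10.5 + log10(9.52)
pH = 11.4786

11.4786


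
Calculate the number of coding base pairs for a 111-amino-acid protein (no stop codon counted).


Each amino acid = 1 codon = 3 bp
bp = 111 * 3 = 333 bp

333 bp


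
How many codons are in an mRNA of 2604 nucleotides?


codons = nucleotides / 3
codons = 2604 / 3 = 868

868


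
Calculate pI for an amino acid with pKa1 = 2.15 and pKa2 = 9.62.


pI = (pKa1 + pKa2) / 2
pI = (2.15 + 9.62) / 2
pI = 5.885

5.885


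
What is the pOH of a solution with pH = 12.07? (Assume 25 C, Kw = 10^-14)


pOH = 14 - pH
pOH = 14 - 12.07
pOH = 1.93

1.93


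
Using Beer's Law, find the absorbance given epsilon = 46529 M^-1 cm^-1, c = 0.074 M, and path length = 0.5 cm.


A = epsilon * c * l
A = 46529 * 0.074 * 0.5
A = 1721.573

1721.573


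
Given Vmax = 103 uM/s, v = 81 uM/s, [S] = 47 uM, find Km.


Km = [S] * (Vmax - v) / v
Km = 47 * (103 - 81) / 81
Km = 12.7654 uM

12.7654 uM


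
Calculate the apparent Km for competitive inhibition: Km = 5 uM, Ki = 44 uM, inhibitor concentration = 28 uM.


Km_app = Km * (1 + [I]/Ki)
Km_app = 5 * (1 + 28/44)
Km_app = 8.1818 uM

8.1818 uM


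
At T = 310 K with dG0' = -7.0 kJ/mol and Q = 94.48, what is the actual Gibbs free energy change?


dG = dG0' + RT * ln(Q) / 1000
dG = -7.0 + 8.314 * 310 * ln(94.48) / 1000
dG = 4.7227 kJ/mol

4.7227 kJ/mol


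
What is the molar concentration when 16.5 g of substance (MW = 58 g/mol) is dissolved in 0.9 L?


C = (mass / MW) / volume
C = (16.5 / 58) / 0.9
C = 0.3161 M

0.3161 M


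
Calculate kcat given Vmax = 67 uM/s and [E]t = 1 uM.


kcat = Vmax / [E]t
kcat = 67 / 1
kcat = 67.0 s^-1

67.0 s^-1


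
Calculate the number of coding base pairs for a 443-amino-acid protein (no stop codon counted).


Each amino acid = 1 codon = 3 bp
bp = 443 * 3 = 1329 bp

1329 bp


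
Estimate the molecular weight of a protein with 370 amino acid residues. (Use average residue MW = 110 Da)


MW = n_residues * 110 Da
MW = 370 * 110
MW = 40700 Da

40700 Da


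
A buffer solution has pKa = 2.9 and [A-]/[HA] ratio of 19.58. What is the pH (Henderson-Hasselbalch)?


pH = pKa + log10([A-]/[HA])
pH = 2.9 + log10(19.58)
pH = 4.1918

4.1918


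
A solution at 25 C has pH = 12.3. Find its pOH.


pOH = 14 - pH
pOH = 14 - 12.3
pOH = 1.7

1.7


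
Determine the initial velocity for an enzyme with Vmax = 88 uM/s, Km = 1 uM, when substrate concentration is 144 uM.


v = Vmax * [S] / (Km + [S])
v = 88 * 144 / (1 + 144)
v = 87.3931 uM/s

87.3931 uM/s


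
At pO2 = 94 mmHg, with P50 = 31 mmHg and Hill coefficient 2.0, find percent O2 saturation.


Y = pO2^n / (P50^n + pO2^n)
Y = 94^2.0 / (31^2.0 + 94^2.0)
Y = 90.19%

90.19%


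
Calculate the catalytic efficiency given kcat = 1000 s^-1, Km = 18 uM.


Catalytic efficiency = kcat / Km
= 1000 / 18
= 55.5556 uM^-1*s^-1

55.5556 uM^-1*s^-1


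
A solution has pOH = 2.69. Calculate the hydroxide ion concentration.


[OH-] = 10^(-pOH)
[OH-] = 10^(-2.69)
[OH-] = 0.002 M

0.002 M


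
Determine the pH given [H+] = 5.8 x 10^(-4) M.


pH = -log10([H+])
pH = -log10(5.8 x 10^(-4))
pH = 3.2366

3.2366


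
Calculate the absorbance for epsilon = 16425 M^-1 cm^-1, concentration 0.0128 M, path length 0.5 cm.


A = epsilon * c * l
A = 16425 * 0.0128 * 0.5
A = 105.12

105.12


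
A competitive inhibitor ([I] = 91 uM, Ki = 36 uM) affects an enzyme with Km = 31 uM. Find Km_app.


Km_app = Km * (1 + [I]/Ki)
Km_app = 31 * (1 + 91/36)
Km_app = 109.3611 uM

109.3611 uM


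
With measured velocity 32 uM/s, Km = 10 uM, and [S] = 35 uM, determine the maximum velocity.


Vmax = v * (Km + [S]) / [S]
Vmax = 32 * (10 + 35) / 35
Vmax = 41.1429 uM/s

41.1429 uM/s


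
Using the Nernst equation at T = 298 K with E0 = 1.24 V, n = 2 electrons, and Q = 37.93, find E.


E = E0 - (RT/nF) * ln(Q)
E = 1.24 - (8.314 * 298 / (2 * 96485)) * ln(37.93)
E = 1.1933 V

1.1933 V


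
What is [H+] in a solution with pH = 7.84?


[H+] = 10^(-pH)
[H+] = 10^(-7.84)
[H+] = 1.445e-08 M

1.445e-08 M


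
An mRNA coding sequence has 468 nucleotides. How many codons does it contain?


codons = nucleotides / 3
codons = 468 / 3 = 156

156


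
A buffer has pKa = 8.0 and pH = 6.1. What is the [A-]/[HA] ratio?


[A-]/[HA] = 10^(pH - pKa)
= 10^(6.1 - 8.0)
= 0.0126

0.0126


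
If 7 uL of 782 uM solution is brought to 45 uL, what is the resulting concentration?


C2 = C1 * V1 / V2
C2 = 782 * 7 / 45
C2 = 121.6444 uM

121.6444 uM


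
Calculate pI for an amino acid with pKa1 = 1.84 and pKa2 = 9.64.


pI = (pKa1 + pKa2) / 2
pI = (1.84 + 9.64) / 2
pI = 5.74

5.74


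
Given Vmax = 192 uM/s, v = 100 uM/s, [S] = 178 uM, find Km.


Km = [S] * (Vmax - v) / v
Km = 178 * (192 - 100) / 100
Km = 163.76 uM

163.76 uM


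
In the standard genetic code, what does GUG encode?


Standard genetic code lookup.
Codon GUG -> Val

Val


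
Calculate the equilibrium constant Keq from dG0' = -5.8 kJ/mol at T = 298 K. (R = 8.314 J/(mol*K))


Keq = exp(-dG0 * 1000 / (R * T))
Keq = exp(-(-5.8) * 1000 / (8.314 * 298))
Keq = 10.3916

10.3916


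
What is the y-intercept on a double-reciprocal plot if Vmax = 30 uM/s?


y-intercept = 1/Vmax
= 1/30
= 0.0333 s/uM

0.0333 s/uM


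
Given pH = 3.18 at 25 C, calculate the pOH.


pOH = 14 - pH
pOH = 14 - 3.18
pOH = 10.82

10.82


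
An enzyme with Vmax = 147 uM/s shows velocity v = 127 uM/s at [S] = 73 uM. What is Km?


Km = [S] * (Vmax - v) / v
Km = 73 * (147 - 127) / 127
Km = 11.4961 uM

11.4961 uM


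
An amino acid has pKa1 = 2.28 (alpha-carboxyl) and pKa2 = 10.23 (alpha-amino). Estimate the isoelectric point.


pI = (pKa1 + pKa2) / 2
pI = (2.28 + 10.23) / 2
pI = 6.255

6.255


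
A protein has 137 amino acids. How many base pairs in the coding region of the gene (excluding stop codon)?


Each amino acid = 1 codon = 3 bp
bp = 137 * 3 = 411 bp

411 bp


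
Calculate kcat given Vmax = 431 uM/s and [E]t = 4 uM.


kcat = Vmax / [E]t
kcat = 431 / 4
kcat = 107.75 s^-1

107.75 s^-1


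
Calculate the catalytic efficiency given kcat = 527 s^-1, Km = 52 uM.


Catalytic efficiency = kcat / Km
= 527 / 52
= 10.1346 uM^-1*s^-1

10.1346 uM^-1*s^-1


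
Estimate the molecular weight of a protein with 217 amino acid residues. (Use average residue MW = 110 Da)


MW = n_residues * 110 Da
MW = 217 * 110
MW = 23870 Da

23870 Da


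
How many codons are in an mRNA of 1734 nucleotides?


codons = nucleotides / 3
codons = 1734 / 3 = 578

578


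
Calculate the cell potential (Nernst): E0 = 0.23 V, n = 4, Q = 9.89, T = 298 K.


E = E0 - (RT/nF) * ln(Q)
E = 0.23 - (8.314 * 298 / (4 * 96485)) * ln(9.89)
E = 0.2153 V

0.2153 V


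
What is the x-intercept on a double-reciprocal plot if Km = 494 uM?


x-intercept = -1/Km
= -1/494
= -0.002 1/uM

-0.002 1/uM


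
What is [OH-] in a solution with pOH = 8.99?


[OH-] = 10^(-pOH)
[OH-] = 10^(-8.99)
[OH-] = 1.023e-09 M

1.023e-09 M


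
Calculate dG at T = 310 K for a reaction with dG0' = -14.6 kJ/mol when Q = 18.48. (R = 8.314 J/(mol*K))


dG = dG0' + RT * ln(Q) / 1000
dG = -14.6 + 8.314 * 310 * ln(18.48) / 1000
dG = -7.0827 kJ/mol

-7.0827 kJ/mol


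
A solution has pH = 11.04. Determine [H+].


[H+] = 10^(-pH)
[H+] = 10^(-11.04)
[H+] = 9.120e-12 M

9.120e-12 M


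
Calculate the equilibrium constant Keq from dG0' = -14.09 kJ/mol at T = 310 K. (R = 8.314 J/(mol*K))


Keq = exp(-dG0 * 1000 / (R * T))
Keq = exp(-(-14.09) * 1000 / (8.314 * 310))
Keq = 236.7197

236.7197


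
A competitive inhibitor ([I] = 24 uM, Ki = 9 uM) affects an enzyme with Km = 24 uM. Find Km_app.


Km_app = Km * (1 + [I]/Ki)
Km_app = 24 * (1 + 24/9)
Km_app = 88.0 uM

88.0 uM


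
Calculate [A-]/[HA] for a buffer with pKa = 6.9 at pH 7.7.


[A-]/[HA] = 10^(pH - pKa)
= 10^(7.7 - 6.9)
= 6.3096

6.3096


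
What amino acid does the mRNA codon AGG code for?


Standard genetic code lookup.
Codon AGG -> Arg

Arg


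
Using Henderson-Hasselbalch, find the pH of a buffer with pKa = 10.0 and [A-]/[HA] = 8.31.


pH = pKa + log10([A-]/[HA])
pH = 10.0 + log10(8.31)
pH = 10.9196

10.9196


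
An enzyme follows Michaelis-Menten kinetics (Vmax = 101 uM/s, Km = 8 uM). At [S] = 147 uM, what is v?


v = Vmax * [S] / (Km + [S])
v = 101 * 147 / (8 + 147)
v = 95.7871 uM/s

95.7871 uM/s


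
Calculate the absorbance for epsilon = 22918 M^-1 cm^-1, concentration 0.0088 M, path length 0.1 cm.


A = epsilon * c * l
A = 22918 * 0.0088 * 0.1
A = 20.1678

20.1678


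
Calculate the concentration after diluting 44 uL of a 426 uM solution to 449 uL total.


C2 = C1 * V1 / V2
C2 = 426 * 44 / 449
C2 = 41.7461 uM

41.7461 uM


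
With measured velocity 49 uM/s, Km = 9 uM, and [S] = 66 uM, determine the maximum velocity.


Vmax = v * (Km + [S]) / [S]
Vmax = 49 * (9 + 66) / 66
Vmax = 55.6818 uM/s

55.6818 uM/s


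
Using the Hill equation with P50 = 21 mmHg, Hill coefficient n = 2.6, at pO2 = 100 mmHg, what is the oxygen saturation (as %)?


Y = pO2^n / (P50^n + pO2^n)
Y = 100^2.6 / (21^2.6 + 100^2.6)
Y = 98.3%

98.3%


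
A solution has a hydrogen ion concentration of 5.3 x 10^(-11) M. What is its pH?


pH = -log10([H+])
pH = -log10(5.3 x 10^(-11))
pH = 10.2757

10.2757


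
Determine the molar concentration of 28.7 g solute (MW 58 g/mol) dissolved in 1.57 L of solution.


C = (mass / MW) / volume
C = (28.7 / 58) / 1.57
C = 0.3152 M

0.3152 M


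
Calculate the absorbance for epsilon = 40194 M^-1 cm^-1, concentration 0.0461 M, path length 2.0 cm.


A = epsilon * c * l
A = 40194 * 0.0461 * 2.0
A = 3705.8868

3705.8868


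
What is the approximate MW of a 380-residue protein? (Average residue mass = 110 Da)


MW = n_residues * 110 Da
MW = 380 * 110
MW = 41800 Da

41800 Da


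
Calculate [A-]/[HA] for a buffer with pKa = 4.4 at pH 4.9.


[A-]/[HA] = 10^(pH - pKa)
= 10^(4.9 - 4.4)
= 3.1623

3.1623


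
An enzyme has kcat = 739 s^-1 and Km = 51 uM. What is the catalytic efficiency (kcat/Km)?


Catalytic efficiency = kcat / Km
= 739 / 51
= 14.4902 uM^-1*s^-1

14.4902 uM^-1*s^-1


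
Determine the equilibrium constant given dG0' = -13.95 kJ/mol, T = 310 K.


Keq = exp(-dG0 * 1000 / (R * T))
Keq = exp(-(-13.95) * 1000 / (8.314 * 310))
Keq = 224.2042

224.2042


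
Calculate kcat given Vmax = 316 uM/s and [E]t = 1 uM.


kcat = Vmax / [E]t
kcat = 316 / 1
kcat = 316.0 s^-1

316.0 s^-1


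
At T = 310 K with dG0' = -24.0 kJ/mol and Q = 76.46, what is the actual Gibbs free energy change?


dG = dG0' + RT * ln(Q) / 1000
dG = -24.0 + 8.314 * 310 * ln(76.46) / 1000
dG = -12.8227 kJ/mol

-12.8227 kJ/mol


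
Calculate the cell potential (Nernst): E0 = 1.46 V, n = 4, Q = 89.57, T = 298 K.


E = E0 - (RT/nF) * ln(Q)
E = 1.46 - (8.314 * 298 / (4 * 96485)) * ln(89.57)
E = 1.4311 V

1.4311 V


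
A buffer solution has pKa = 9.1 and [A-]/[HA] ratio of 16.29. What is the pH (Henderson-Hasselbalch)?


pH = pKa + log10([A-]/[HA])
pH = 9.1 + log10(16.29)
pH = 10.3119

10.3119


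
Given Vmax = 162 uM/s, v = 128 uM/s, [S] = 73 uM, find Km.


Km = [S] * (Vmax - v) / v
Km = 73 * (162 - 128) / 128
Km = 19.3906 uM

19.3906 uM


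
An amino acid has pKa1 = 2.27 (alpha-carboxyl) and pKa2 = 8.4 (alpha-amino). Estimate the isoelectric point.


pI = (pKa1 + pKa2) / 2
pI = (2.27 + 8.4) / 2
pI = 5.335

5.335


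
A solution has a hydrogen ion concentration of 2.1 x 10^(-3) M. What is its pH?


pH = -log10([H+])
pH = -log10(2.1 x 10^(-3))
pH = 2.6778

2.6778


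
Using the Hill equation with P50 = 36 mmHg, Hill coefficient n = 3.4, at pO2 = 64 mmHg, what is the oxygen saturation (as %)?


Y = pO2^n / (P50^n + pO2^n)
Y = 64^3.4 / (36^3.4 + 64^3.4)
Y = 87.61%

87.61%


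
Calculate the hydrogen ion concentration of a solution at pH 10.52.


[H+] = 10^(-pH)
[H+] = 10^(-10.52)
[H+] = 3.020e-11 M

3.020e-11 M


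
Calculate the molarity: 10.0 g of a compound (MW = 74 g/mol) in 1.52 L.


C = (mass / MW) / volume
C = (10.0 / 74) / 1.52
C = 0.0889 M

0.0889 M


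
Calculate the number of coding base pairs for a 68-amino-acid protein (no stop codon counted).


Each amino acid = 1 codon = 3 bp
bp = 68 * 3 = 204 bp

204 bp


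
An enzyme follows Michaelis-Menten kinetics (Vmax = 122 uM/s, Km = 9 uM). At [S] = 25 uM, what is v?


v = Vmax * [S] / (Km + [S])
v = 122 * 25 / (9 + 25)
v = 89.7059 uM/s

89.7059 uM/s


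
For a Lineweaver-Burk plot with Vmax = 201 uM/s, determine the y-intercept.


y-intercept = 1/Vmax
= 1/201
= 0.005 s/uM

0.005 s/uM


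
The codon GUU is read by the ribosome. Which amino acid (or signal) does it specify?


Standard genetic code lookup.
Codon GUU -> Val

Val


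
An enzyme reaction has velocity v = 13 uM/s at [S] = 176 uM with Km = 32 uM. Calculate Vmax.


Vmax = v * (Km + [S]) / [S]
Vmax = 13 * (32 + 176) / 176
Vmax = 15.3636 uM/s

15.3636 uM/s


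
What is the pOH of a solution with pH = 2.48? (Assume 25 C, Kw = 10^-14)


pOH = 14 - pH
pOH = 14 - 2.48
pOH = 11.52

11.52


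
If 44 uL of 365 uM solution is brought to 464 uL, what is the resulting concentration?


C2 = C1 * V1 / V2
C2 = 365 * 44 / 464
C2 = 34.6121 uM

34.6121 uM


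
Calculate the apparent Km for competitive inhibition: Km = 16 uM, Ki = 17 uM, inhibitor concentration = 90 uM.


Km_app = Km * (1 + [I]/Ki)
Km_app = 16 * (1 + 90/17)
Km_app = 100.7059 uM

100.7059 uM


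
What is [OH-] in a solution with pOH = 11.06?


[OH-] = 10^(-pOH)
[OH-] = 10^(-11.06)
[OH-] = 8.710e-12 M

8.710e-12 M


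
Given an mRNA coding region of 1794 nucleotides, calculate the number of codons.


codons = nucleotides / 3
codons = 1794 / 3 = 598

598


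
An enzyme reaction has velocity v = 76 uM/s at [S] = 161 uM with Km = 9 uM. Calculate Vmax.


Vmax = v * (Km + [S]) / [S]
Vmax = 76 * (9 + 161) / 161
Vmax = 80.2484 uM/s

80.2484 uM/s


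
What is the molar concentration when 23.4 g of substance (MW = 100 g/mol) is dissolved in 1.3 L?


C = (mass / MW) / volume
C = (23.4 / 100) / 1.3
C = 0.18 M

0.18 M


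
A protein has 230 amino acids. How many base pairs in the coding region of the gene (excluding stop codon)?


Each amino acid = 1 codon = 3 bp
bp = 230 * 3 = 690 bp

690 bp


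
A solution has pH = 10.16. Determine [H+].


[H+] = 10^(-pH)
[H+] = 10^(-10.16)
[H+] = 6.918e-11 M

6.918e-11 M


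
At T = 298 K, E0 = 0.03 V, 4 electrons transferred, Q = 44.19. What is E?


E = E0 - (RT/nF) * ln(Q)
E = 0.03 - (8.314 * 298 / (4 * 96485)) * ln(44.19)
E = 0.0057 V

0.0057 V


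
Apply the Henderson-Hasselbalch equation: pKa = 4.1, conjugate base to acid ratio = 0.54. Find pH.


pH = pKa + log10([A-]/[HA])
pH = 4.1 + log10(0.54)
pH = 3.8324

3.8324


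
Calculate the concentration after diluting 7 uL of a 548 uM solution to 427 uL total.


C2 = C1 * V1 / V2
C2 = 548 * 7 / 427
C2 = 8.9836 uM

8.9836 uM


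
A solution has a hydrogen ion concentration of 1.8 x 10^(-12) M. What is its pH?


pH = -log10([H+])
pH = -log10(1.8 x 10^(-12))
pH = 11.7447

11.7447


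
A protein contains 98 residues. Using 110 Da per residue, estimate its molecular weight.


MW = n_residues * 110 Da
MW = 98 * 110
MW = 10780 Da

10780 Da


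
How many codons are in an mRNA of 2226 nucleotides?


codons = nucleotides / 3
codons = 2226 / 3 = 742

742


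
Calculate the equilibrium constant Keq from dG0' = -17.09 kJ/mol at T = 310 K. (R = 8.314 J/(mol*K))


Keq = exp(-dG0 * 1000 / (R * T))
Keq = exp(-(-17.09) * 1000 / (8.314 * 310))
Keq = 758.1396

758.1396


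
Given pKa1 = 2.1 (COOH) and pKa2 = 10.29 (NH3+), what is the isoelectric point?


pI = (pKa1 + pKa2) / 2
pI = (2.1 + 10.29) / 2
pI = 6.195

6.195


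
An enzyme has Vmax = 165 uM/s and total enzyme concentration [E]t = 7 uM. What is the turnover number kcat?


kcat = Vmax / [E]t
kcat = 165 / 7
kcat = 23.5714 s^-1

23.5714 s^-1


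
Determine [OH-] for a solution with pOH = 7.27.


[OH-] = 10^(-pOH)
[OH-] = 10^(-7.27)
[OH-] = 5.370e-08 M

5.370e-08 M


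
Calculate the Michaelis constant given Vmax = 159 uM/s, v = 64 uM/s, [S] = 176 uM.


Km = [S] * (Vmax - v) / v
Km = 176 * (159 - 64) / 64
Km = 261.25 uM

261.25 uM


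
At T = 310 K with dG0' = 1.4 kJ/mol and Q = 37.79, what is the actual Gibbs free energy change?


dG = dG0' + RT * ln(Q) / 1000
dG = 1.4 + 8.314 * 310 * ln(37.79) / 1000
dG = 10.761 kJ/mol

10.761 kJ/mol


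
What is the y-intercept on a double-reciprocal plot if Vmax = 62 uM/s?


y-intercept = 1/Vmax
= 1/62
= 0.0161 s/uM

0.0161 s/uM


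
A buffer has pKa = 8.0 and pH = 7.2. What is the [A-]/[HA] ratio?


[A-]/[HA] = 10^(pH - pKa)
= 10^(7.2 - 8.0)
= 0.1585

0.1585


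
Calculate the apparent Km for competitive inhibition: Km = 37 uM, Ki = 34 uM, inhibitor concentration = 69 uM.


Km_app = Km * (1 + [I]/Ki)
Km_app = 37 * (1 + 69/34)
Km_app = 112.0882 uM

112.0882 uM


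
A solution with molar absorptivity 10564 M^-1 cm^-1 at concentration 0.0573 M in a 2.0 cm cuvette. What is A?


A = epsilon * c * l
A = 10564 * 0.0573 * 2.0
A = 1210.6344

1210.6344


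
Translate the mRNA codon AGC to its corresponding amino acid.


Standard genetic code lookup.
Codon AGC -> Ser

Ser


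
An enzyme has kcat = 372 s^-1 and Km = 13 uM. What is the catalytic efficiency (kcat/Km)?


Catalytic efficiency = kcat / Km
= 372 / 13
= 28.6154 uM^-1*s^-1

28.6154 uM^-1*s^-1


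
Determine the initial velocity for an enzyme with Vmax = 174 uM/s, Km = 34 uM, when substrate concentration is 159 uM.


v = Vmax * [S] / (Km + [S])
v = 174 * 159 / (34 + 159)
v = 143.3472 uM/s

143.3472 uM/s


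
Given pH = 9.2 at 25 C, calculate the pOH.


pOH = 14 - pH
pOH = 14 - 9.2
pOH = 4.8

4.8


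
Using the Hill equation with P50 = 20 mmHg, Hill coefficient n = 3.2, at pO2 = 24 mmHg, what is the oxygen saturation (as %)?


Y = pO2^n / (P50^n + pO2^n)
Y = 24^3.2 / (20^3.2 + 24^3.2)
Y = 64.19%

64.19%


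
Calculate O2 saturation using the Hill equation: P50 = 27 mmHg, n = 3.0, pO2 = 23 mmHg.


Y = pO2^n / (P50^n + pO2^n)
Y = 23^3.0 / (27^3.0 + 23^3.0)
Y = 38.2%

38.2%


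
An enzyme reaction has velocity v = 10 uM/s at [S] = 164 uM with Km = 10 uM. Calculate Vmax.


Vmax = v * (Km + [S]) / [S]
Vmax = 10 * (10 + 164) / 164
Vmax = 10.6098 uM/s

10.6098 uM/s


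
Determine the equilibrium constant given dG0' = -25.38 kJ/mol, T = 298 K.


Keq = exp(-dG0 * 1000 / (R * T))
Keq = exp(-(-25.38) * 1000 / (8.314 * 298))
Keq = 28110.5457

28110.5457


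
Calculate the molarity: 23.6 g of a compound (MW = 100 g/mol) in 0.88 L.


C = (mass / MW) / volume
C = (23.6 / 100) / 0.88
C = 0.2682 M

0.2682 M


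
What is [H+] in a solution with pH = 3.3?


[H+] = 10^(-pH)
[H+] = 10^(-3.3)
[H+] = 5.012e-04 M

5.012e-04 M


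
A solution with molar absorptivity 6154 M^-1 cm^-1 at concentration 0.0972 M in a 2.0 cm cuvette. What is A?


A = epsilon * c * l
A = 6154 * 0.0972 * 2.0
A = 1196.3376

1196.3376


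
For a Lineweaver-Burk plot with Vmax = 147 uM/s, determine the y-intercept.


y-intercept = 1/Vmax
= 1/147
= 0.0068 s/uM

0.0068 s/uM


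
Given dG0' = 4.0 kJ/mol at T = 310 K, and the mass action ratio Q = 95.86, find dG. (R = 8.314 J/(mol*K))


dG = dG0' + RT * ln(Q) / 1000
dG = 4.0 + 8.314 * 310 * ln(95.86) / 1000
dG = 15.7601 kJ/mol

15.7601 kJ/mol


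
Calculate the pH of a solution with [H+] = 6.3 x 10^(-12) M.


pH = -log10([H+])
pH = -log10(6.3 x 10^(-12))
pH = 11.2007

11.2007


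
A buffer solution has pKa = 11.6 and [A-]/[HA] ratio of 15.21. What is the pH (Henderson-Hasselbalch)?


pH = pKa + log10([A-]/[HA])
pH = 11.6 + log10(15.21)
pH = 12.7821

12.7821


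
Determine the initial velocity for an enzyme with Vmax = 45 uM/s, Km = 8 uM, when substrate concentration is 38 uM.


v = Vmax * [S] / (Km + [S])
v = 45 * 38 / (8 + 38)
v = 37.1739 uM/s

37.1739 uM/s


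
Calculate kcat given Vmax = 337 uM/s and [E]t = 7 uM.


kcat = Vmax / [E]t
kcat = 337 / 7
kcat = 48.1429 s^-1

48.1429 s^-1


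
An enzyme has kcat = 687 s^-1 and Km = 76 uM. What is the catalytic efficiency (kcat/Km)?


Catalytic efficiency = kcat / Km
= 687 / 76
= 9.0395 uM^-1*s^-1

9.0395 uM^-1*s^-1


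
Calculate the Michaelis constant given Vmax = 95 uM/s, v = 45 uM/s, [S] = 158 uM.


Km = [S] * (Vmax - v) / v
Km = 158 * (95 - 45) / 45
Km = 175.5556 uM

175.5556 uM


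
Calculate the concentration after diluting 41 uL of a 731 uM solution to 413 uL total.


C2 = C1 * V1 / V2
C2 = 731 * 41 / 413
C2 = 72.569 uM

72.569 uM


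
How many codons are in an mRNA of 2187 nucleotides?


codons = nucleotides / 3
codons = 2187 / 3 = 729

729


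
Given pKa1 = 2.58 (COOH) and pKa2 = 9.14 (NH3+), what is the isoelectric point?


pI = (pKa1 + pKa2) / 2
pI = (2.58 + 9.14) / 2
pI = 5.86

5.86


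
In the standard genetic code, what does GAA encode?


Standard genetic code lookup.
Codon GAA -> Glu

Glu


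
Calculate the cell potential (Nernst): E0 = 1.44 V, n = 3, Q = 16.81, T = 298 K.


E = E0 - (RT/nF) * ln(Q)
E = 1.44 - (8.314 * 298 / (3 * 96485)) * ln(16.81)
E = 1.4158 V

1.4158 V


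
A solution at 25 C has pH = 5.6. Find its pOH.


pOH = 14 - pH
pOH = 14 - 5.6
pOH = 8.4

8.4


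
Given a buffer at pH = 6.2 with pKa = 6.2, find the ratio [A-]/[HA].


[A-]/[HA] = 10^(pH - pKa)
= 10^(6.2 - 6.2)
= 1.0

1.0


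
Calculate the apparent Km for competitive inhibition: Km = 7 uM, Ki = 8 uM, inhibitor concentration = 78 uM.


Km_app = Km * (1 + [I]/Ki)
Km_app = 7 * (1 + 78/8)
Km_app = 75.25 uM

75.25 uM


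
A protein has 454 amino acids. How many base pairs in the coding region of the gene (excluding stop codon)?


Each amino acid = 1 codon = 3 bp
bp = 454 * 3 = 1362 bp

1362 bp


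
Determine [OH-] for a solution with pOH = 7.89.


[OH-] = 10^(-pOH)
[OH-] = 10^(-7.89)
[OH-] = 1.288e-08 M

1.288e-08 M


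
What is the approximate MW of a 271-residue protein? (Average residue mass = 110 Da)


MW = n_residues * 110 Da
MW = 271 * 110
MW = 29810 Da

29810 Da


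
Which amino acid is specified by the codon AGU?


Standard genetic code lookup.
Codon AGU -> Ser

Ser


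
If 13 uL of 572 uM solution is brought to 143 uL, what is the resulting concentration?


C2 = C1 * V1 / V2
C2 = 572 * 13 / 143
C2 = 52.0 uM

52.0 uM


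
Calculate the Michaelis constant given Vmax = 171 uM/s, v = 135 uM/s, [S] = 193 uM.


Km = [S] * (Vmax - v) / v
Km = 193 * (171 - 135) / 135
Km = 51.4667 uM

51.4667 uM


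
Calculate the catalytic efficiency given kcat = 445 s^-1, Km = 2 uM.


Catalytic efficiency = kcat / Km
= 445 / 2
= 222.5 uM^-1*s^-1

222.5 uM^-1*s^-1


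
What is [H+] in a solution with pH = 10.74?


[H+] = 10^(-pH)
[H+] = 10^(-10.74)
[H+] = 1.820e-11 M

1.820e-11 M


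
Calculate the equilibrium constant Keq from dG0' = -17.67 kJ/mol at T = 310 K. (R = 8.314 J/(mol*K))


Keq = exp(-dG0 * 1000 / (R * T))
Keq = exp(-(-17.67) * 1000 / (8.314 * 310))
Keq = 949.4717

949.4717


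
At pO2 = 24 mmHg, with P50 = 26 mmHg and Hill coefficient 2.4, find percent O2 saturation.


Y = pO2^n / (P50^n + pO2^n)
Y = 24^2.4 / (26^2.4 + 24^2.4)
Y = 45.21%

45.21%


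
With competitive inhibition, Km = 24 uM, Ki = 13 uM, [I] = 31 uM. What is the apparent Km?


Km_app = Km * (1 + [I]/Ki)
Km_app = 24 * (1 + 31/13)
Km_app = 81.2308 uM

81.2308 uM


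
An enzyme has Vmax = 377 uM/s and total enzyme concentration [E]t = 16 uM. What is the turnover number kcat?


kcat = Vmax / [E]t
kcat = 377 / 16
kcat = 23.5625 s^-1

23.5625 s^-1


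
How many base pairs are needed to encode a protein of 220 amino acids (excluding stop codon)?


Each amino acid = 1 codon = 3 bp
bp = 220 * 3 = 660 bp

660 bp


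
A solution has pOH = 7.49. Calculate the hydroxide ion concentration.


[OH-] = 10^(-pOH)
[OH-] = 10^(-7.49)
[OH-] = 3.236e-08 M

3.236e-08 M


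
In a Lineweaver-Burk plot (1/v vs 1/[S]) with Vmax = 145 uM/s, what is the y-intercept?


y-intercept = 1/Vmax
= 1/145
= 0.0069 s/uM

0.0069 s/uM


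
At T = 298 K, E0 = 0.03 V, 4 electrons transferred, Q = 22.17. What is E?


E = E0 - (RT/nF) * ln(Q)
E = 0.03 - (8.314 * 298 / (4 * 96485)) * ln(22.17)
E = 0.0101 V

0.0101 V


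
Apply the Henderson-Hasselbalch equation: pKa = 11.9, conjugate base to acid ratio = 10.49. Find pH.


pH = pKa + log10([A-]/[HA])
pH = 11.9 + log10(10.49)
pH = 12.9208

12.9208


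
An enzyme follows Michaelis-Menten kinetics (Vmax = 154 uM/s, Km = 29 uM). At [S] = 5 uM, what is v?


v = Vmax * [S] / (Km + [S])
v = 154 * 5 / (29 + 5)
v = 22.6471 uM/s

22.6471 uM/s


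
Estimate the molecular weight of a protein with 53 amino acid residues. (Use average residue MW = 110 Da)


MW = n_residues * 110 Da
MW = 53 * 110
MW = 5830 Da

5830 Da


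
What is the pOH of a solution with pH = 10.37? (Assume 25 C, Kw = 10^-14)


pOH = 14 - pH
pOH = 14 - 10.37
pOH = 3.63

3.63


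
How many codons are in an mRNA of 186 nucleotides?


codons = nucleotides / 3
codons = 186 / 3 = 62

62


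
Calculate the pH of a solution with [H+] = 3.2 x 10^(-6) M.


pH = -log10([H+])
pH = -log10(3.2 x 10^(-6))
pH = 5.4949

5.4949


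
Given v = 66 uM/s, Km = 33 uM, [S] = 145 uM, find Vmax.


Vmax = v * (Km + [S]) / [S]
Vmax = 66 * (33 + 145) / 145
Vmax = 81.0207 uM/s

81.0207 uM/s


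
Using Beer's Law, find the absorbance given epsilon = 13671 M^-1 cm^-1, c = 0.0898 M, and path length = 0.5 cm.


A = epsilon * c * l
A = 13671 * 0.0898 * 0.5
A = 613.8279

613.8279


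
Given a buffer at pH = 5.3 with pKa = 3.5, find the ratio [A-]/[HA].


[A-]/[HA] = 10^(pH - pKa)
= 10^(5.3 - 3.5)
= 63.0957

63.0957


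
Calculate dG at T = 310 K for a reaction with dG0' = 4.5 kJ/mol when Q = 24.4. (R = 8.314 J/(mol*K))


dG = dG0' + RT * ln(Q) / 1000
dG = 4.5 + 8.314 * 310 * ln(24.4) / 1000
dG = 12.7335 kJ/mol

12.7335 kJ/mol


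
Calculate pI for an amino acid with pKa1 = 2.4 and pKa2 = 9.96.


pI = (pKa1 + pKa2) / 2
pI = (2.4 + 9.96) / 2
pI = 6.18

6.18


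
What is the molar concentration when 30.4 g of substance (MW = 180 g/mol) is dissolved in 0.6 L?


C = (mass / MW) / volume
C = (30.4 / 180) / 0.6
C = 0.2815 M

0.2815 M


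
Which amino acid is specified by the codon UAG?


Standard genetic code lookup.
Codon UAG -> Stop

Stop


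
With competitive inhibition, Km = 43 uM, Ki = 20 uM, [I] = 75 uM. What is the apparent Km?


Km_app = Km * (1 + [I]/Ki)
Km_app = 43 * (1 + 75/20)
Km_app = 204.25 uM

204.25 uM


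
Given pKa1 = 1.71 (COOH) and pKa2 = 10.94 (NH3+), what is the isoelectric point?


pI = (pKa1 + pKa2) / 2
pI = (1.71 + 10.94) / 2
pI = 6.325

6.325


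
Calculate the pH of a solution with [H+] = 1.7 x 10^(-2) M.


pH = -log10([H+])
pH = -log10(1.7 x 10^(-2))
pH = 1.7696

1.7696


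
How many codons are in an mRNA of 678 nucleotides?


codons = nucleotides / 3
codons = 678 / 3 = 226

226


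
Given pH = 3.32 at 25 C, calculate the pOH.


pOH = 14 - pH
pOH = 14 - 3.32
pOH = 10.68

10.68


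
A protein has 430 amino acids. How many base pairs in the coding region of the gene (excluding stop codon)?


Each amino acid = 1 codon = 3 bp
bp = 430 * 3 = 1290 bp

1290 bp


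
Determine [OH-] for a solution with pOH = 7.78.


[OH-] = 10^(-pOH)
[OH-] = 10^(-7.78)
[OH-] = 1.660e-08 M

1.660e-08 M


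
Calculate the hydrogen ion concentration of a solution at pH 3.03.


[H+] = 10^(-pH)
[H+] = 10^(-3.03)
[H+] = 9.333e-04 M

9.333e-04 M


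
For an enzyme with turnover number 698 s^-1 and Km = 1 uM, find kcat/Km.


Catalytic efficiency = kcat / Km
= 698 / 1
= 698.0 uM^-1*s^-1

698.0 uM^-1*s^-1


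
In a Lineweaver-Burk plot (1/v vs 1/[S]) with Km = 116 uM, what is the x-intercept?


x-intercept = -1/Km
= -1/116
= -0.0086 1/uM

-0.0086 1/uM


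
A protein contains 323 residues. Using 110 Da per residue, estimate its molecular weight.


MW = n_residues * 110 Da
MW = 323 * 110
MW = 35530 Da

35530 Da


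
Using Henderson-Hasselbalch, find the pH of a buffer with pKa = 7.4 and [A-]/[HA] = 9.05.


pH = pKa + log10([A-]/[HA])
pH = 7.4 + log10(9.05)
pH = 8.3566

8.3566


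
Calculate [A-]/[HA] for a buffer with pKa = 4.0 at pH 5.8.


[A-]/[HA] = 10^(pH - pKa)
= 10^(5.8 - 4.0)
= 63.0957

63.0957


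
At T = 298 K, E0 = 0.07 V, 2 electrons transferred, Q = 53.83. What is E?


E = E0 - (RT/nF) * ln(Q)
E = 0.07 - (8.314 * 298 / (2 * 96485)) * ln(53.83)
E = 0.0188 V

0.0188 V


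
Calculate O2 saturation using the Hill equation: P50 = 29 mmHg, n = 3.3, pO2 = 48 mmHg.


Y = pO2^n / (P50^n + pO2^n)
Y = 48^3.3 / (29^3.3 + 48^3.3)
Y = 84.06%

84.06%


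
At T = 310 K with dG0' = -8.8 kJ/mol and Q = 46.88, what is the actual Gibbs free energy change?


dG = dG0' + RT * ln(Q) / 1000
dG = -8.8 + 8.314 * 310 * ln(46.88) / 1000
dG = 1.1166 kJ/mol

1.1166 kJ/mol


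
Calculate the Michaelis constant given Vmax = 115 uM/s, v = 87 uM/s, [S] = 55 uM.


Km = [S] * (Vmax - v) / v
Km = 55 * (115 - 87) / 87
Km = 17.7011 uM

17.7011 uM


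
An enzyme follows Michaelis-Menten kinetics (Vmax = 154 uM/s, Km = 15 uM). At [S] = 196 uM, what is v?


v = Vmax * [S] / (Km + [S])
v = 154 * 196 / (15 + 196)
v = 143.0521 uM/s

143.0521 uM/s


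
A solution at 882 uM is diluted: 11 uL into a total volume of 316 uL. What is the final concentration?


C2 = C1 * V1 / V2
C2 = 882 * 11 / 316
C2 = 30.7025 uM

30.7025 uM


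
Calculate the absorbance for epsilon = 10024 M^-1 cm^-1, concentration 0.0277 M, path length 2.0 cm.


A = epsilon * c * l
A = 10024 * 0.0277 * 2.0
A = 555.3296

555.3296


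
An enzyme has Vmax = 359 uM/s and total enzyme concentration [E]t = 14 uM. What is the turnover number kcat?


kcat = Vmax / [E]t
kcat = 359 / 14
kcat = 25.6429 s^-1

25.6429 s^-1


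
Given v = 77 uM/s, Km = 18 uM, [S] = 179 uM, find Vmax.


Vmax = v * (Km + [S]) / [S]
Vmax = 77 * (18 + 179) / 179
Vmax = 84.743 uM/s

84.743 uM/s


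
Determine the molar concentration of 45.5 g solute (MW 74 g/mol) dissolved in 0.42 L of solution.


C = (mass / MW) / volume
C = (45.5 / 74) / 0.42
C = 1.464 M

1.464 M


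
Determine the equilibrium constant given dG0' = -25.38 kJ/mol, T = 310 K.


Keq = exp(-dG0 * 1000 / (R * T))
Keq = exp(-(-25.38) * 1000 / (8.314 * 310))
Keq = 18908.4087

18908.4087


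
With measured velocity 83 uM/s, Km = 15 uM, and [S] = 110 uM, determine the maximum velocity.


Vmax = v * (Km + [S]) / [S]
Vmax = 83 * (15 + 110) / 110
Vmax = 94.3182 uM/s

94.3182 uM/s


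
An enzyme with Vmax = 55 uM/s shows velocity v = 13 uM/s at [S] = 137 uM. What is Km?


Km = [S] * (Vmax - v) / v
Km = 137 * (55 - 13) / 13
Km = 442.6154 uM

442.6154 uM


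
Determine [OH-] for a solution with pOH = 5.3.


[OH-] = 10^(-pOH)
[OH-] = 10^(-5.3)
[OH-] = 5.012e-06 M

5.012e-06 M


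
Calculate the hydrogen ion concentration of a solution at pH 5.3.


[H+] = 10^(-pH)
[H+] = 10^(-5.3)
[H+] = 5.012e-06 M

5.012e-06 M


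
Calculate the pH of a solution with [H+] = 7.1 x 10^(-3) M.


pH = -log10([H+])
pH = -log10(7.1 x 10^(-3))
pH = 2.1487

2.1487


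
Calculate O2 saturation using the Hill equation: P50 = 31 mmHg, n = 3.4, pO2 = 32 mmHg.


Y = pO2^n / (P50^n + pO2^n)
Y = 32^3.4 / (31^3.4 + 32^3.4)
Y = 52.7%

52.7%


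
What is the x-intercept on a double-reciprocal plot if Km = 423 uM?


x-intercept = -1/Km
= -1/423
= -0.0024 1/uM

-0.0024 1/uM


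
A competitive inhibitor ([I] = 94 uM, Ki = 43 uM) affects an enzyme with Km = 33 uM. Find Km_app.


Km_app = Km * (1 + [I]/Ki)
Km_app = 33 * (1 + 94/43)
Km_app = 105.1395 uM

105.1395 uM


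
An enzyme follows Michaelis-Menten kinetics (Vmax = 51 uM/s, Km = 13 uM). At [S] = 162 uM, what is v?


v = Vmax * [S] / (Km + [S])
v = 51 * 162 / (13 + 162)
v = 47.2114 uM/s

47.2114 uM/s


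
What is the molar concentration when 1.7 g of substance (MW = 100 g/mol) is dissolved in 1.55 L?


C = (mass / MW) / volume
C = (1.7 / 100) / 1.55
C = 0.011 M

0.011 M


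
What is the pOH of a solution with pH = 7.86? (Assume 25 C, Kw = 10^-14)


pOH = 14 - pH
pOH = 14 - 7.86
pOH = 6.14

6.14


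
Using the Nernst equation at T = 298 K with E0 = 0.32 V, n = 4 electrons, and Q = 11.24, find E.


E = E0 - (RT/nF) * ln(Q)
E = 0.32 - (8.314 * 298 / (4 * 96485)) * ln(11.24)
E = 0.3045 V

0.3045 V


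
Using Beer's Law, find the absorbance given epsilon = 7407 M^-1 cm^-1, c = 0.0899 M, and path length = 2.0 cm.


A = epsilon * c * l
A = 7407 * 0.0899 * 2.0
A = 1331.7786

1331.7786


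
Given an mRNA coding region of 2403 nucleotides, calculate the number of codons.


codons = nucleotides / 3
codons = 2403 / 3 = 801

801


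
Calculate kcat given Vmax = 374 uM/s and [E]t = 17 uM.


kcat = Vmax / [E]t
kcat = 374 / 17
kcat = 22.0 s^-1

22.0 s^-1


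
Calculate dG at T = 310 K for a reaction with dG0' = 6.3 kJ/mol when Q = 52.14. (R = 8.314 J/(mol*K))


dG = dG0' + RT * ln(Q) / 1000
dG = 6.3 + 8.314 * 310 * ln(52.14) / 1000
dG = 16.4906 kJ/mol

16.4906 kJ/mol


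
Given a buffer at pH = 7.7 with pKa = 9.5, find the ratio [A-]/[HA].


[A-]/[HA] = 10^(pH - pKa)
= 10^(7.7 - 9.5)
= 0.0158

0.0158


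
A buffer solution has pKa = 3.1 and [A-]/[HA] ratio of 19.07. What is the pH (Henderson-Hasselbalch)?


pH = pKa + log10([A-]/[HA])
pH = 3.1 + log10(19.07)
pH = 4.3804

4.3804


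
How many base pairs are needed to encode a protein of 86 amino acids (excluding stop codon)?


Each amino acid = 1 codon = 3 bp
bp = 86 * 3 = 258 bp

258 bp


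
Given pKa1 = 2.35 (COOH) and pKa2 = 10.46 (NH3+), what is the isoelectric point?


pI = (pKa1 + pKa2) / 2
pI = (2.35 + 10.46) / 2
pI = 6.405

6.405


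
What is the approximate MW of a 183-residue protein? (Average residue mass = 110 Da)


MW = n_residues * 110 Da
MW = 183 * 110
MW = 20130 Da

20130 Da


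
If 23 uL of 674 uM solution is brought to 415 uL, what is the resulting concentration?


C2 = C1 * V1 / V2
C2 = 674 * 23 / 415
C2 = 37.3542 uM

37.3542 uM


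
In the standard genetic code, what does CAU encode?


Standard genetic code lookup.
Codon CAU -> His

His


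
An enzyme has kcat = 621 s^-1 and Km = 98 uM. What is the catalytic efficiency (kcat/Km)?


Catalytic efficiency = kcat / Km
= 621 / 98
= 6.3367 uM^-1*s^-1

6.3367 uM^-1*s^-1


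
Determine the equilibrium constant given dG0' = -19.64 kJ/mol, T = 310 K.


Keq = exp(-dG0 * 1000 / (R * T))
Keq = exp(-(-19.64) * 1000 / (8.314 * 310))
Keq = 2039.0915

2039.0915


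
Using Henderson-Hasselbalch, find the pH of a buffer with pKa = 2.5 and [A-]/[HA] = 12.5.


pH = pKa + log10([A-]/[HA])
pH = 2.5 + log10(12.5)
pH = 3.5969

3.5969


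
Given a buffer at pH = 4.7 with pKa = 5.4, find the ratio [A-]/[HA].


[A-]/[HA] = 10^(pH - pKa)
= 10^(4.7 - 5.4)
= 0.1995

0.1995


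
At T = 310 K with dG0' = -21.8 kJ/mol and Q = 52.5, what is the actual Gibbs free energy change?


dG = dG0' + RT * ln(Q) / 1000
dG = -21.8 + 8.314 * 310 * ln(52.5) / 1000
dG = -11.5916 kJ/mol

-11.5916 kJ/mol


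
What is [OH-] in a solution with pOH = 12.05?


[OH-] = 10^(-pOH)
[OH-] = 10^(-12.05)
[OH-] = 8.913e-13 M

8.913e-13 M
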